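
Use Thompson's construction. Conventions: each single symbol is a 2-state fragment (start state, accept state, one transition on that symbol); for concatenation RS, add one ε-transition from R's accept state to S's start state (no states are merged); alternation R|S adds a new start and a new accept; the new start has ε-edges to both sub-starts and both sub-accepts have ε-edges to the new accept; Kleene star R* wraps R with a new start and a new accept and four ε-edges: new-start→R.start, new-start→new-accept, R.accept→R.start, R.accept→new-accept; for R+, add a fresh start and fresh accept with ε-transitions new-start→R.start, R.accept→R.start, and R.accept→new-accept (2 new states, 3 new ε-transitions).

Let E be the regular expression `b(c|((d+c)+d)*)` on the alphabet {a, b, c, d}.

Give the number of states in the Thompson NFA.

Recursing over subexpressions:
Each of the 5 symbol leaves contributes a 2-state fragment.
  d+ — 4 states
  d+c — 6 states
  (d+c)+ — 8 states
  (d+c)+d — 10 states
  ((d+c)+d)* — 12 states
  c|((d+c)+d)* — 16 states
  b(c|((d+c)+d)*) — 18 states

18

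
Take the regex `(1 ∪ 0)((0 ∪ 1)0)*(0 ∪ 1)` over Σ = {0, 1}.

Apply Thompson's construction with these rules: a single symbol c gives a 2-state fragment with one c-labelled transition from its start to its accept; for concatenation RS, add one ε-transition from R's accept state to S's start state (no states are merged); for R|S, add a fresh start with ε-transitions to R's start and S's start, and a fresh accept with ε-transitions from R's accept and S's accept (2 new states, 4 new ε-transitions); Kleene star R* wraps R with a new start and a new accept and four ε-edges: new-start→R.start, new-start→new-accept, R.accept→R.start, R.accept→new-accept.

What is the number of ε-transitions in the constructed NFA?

By structural recursion:
Each of the 7 symbol leaves contributes 0 ε-transitions.
  1 ∪ 0 — 4 ε-transitions
  0 ∪ 1 — 4 ε-transitions
  (0 ∪ 1)0 — 5 ε-transitions
  ((0 ∪ 1)0)* — 9 ε-transitions
  0 ∪ 1 — 4 ε-transitions
  (1 ∪ 0)((0 ∪ 1)0)*(0 ∪ 1) — 19 ε-transitions

19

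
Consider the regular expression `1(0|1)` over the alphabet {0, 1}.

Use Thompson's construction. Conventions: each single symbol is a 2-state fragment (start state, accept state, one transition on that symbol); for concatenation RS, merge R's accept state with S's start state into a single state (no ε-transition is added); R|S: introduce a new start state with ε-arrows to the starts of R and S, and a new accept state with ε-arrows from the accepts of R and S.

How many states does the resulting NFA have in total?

Bottom-up over the parse tree:
Each of the 3 symbol leaves contributes a 2-state fragment.
  0|1 = 6 states
  1(0|1) = 7 states

7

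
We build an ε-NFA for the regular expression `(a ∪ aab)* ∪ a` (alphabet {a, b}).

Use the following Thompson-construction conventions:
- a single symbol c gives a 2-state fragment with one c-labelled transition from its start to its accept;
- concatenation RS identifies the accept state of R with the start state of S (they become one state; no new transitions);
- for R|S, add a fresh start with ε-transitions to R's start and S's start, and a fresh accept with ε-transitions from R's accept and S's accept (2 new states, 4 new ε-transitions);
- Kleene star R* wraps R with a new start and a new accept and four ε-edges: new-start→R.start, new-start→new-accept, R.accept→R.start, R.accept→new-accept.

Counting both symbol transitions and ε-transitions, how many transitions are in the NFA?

17

Building bottom-up:
Each of the 5 symbol leaves contributes 1 transition (1 symbol, 0 ε).
  aab → 3 transitions (3 symbol, 0 ε)
  a ∪ aab → 8 transitions (4 symbol, 4 ε)
  (a ∪ aab)* → 12 transitions (4 symbol, 8 ε)
  (a ∪ aab)* ∪ a → 17 transitions (5 symbol, 12 ε)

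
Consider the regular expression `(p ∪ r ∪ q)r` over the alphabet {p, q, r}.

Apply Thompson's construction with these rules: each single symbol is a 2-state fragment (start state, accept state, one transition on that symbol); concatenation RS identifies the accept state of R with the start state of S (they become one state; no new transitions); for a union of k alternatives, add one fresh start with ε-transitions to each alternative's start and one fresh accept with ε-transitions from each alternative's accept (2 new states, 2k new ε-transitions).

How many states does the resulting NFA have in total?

9

By structural recursion:
Each of the 4 symbol leaves contributes a 2-state fragment.
  p ∪ r ∪ q → 8 states
  (p ∪ r ∪ q)r → 9 states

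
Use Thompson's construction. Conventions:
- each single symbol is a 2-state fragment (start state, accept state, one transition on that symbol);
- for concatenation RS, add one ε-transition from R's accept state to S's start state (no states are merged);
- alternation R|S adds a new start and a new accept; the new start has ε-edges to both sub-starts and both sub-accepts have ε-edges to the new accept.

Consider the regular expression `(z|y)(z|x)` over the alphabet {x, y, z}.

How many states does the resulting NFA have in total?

Recursing over subexpressions:
Each of the 4 symbol leaves contributes a 2-state fragment.
  z|y — 6 states
  z|x — 6 states
  (z|y)(z|x) — 12 states

12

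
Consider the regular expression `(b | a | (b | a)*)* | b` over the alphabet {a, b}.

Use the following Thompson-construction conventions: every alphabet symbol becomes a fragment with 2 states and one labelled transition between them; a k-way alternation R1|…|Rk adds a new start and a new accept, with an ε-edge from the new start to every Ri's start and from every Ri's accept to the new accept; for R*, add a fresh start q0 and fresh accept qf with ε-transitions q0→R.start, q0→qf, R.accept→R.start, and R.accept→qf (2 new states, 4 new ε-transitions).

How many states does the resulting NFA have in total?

20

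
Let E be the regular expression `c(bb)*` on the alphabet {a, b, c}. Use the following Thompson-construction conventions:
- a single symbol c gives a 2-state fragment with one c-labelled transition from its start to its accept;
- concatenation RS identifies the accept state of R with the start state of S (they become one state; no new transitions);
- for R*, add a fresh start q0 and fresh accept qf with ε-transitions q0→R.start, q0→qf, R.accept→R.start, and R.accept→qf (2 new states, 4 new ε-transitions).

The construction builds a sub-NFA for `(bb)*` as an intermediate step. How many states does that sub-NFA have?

Fragment for `(bb)*`:
Each of the 2 symbol leaves contributes a 2-state fragment.
  bb : 3 states
  (bb)* : 5 states

5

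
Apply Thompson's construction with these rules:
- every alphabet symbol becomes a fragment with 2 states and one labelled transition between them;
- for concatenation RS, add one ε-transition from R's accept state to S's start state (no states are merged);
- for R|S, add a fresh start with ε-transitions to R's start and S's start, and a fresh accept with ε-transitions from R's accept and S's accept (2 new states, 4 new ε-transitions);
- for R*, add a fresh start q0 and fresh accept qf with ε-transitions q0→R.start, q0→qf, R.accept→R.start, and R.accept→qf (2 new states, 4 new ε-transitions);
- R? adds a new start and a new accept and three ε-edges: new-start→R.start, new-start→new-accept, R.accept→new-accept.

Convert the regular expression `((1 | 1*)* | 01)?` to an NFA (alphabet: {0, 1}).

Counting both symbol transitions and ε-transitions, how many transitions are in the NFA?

24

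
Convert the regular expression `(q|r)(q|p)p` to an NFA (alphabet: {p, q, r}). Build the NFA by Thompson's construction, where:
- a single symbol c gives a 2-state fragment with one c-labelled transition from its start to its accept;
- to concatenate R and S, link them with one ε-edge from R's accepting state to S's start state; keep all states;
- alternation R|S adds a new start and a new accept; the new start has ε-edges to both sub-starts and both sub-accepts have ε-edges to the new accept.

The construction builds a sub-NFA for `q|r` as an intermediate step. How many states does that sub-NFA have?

Fragment for `q|r`:
Each of the 2 symbol leaves contributes a 2-state fragment.
  q|r → 6 states

6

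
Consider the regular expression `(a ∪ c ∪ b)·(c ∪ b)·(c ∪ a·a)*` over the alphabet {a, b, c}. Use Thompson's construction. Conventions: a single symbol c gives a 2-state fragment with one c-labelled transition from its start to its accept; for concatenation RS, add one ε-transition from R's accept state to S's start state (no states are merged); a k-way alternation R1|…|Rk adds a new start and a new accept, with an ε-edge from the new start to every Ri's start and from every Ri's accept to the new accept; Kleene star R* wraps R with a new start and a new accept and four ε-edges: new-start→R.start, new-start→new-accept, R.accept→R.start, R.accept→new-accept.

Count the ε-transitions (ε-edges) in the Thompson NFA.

21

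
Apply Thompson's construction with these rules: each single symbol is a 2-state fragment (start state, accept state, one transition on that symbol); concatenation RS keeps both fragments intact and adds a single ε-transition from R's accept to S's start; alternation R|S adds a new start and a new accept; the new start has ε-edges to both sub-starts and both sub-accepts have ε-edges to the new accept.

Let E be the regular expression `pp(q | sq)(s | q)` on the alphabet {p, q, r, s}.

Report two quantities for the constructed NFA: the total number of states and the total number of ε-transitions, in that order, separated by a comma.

Recursing over subexpressions:
Each of the 7 symbol leaves contributes 2 states and 0 ε-transitions.
  sq : 4 states, 1 ε-transition
  q | sq : 8 states, 5 ε-transitions
  s | q : 6 states, 4 ε-transitions
  pp(q | sq)(s | q) : 18 states, 12 ε-transitions

18, 12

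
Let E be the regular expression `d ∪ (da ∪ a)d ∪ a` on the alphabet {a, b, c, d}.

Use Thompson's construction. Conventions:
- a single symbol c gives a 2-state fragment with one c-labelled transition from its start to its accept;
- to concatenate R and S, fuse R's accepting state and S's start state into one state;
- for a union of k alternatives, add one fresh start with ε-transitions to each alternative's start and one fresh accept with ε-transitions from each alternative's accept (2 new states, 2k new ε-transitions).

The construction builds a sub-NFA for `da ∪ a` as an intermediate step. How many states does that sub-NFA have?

Fragment for `da ∪ a`:
Each of the 3 symbol leaves contributes a 2-state fragment.
  da → 3 states
  da ∪ a → 7 states

7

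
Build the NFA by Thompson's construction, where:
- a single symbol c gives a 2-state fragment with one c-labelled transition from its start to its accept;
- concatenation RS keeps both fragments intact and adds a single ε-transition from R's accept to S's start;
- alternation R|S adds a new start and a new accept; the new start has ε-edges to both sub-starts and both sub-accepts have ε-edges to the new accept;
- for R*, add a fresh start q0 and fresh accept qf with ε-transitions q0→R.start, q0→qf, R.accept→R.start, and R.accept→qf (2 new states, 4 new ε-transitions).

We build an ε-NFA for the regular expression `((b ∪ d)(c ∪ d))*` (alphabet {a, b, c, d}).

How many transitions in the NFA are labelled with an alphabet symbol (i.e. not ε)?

Bottom-up over the parse tree:
Each of the 4 symbol leaves contributes exactly 1 symbol transition.
  b ∪ d = 2 symbol transitions
  c ∪ d = 2 symbol transitions
  (b ∪ d)(c ∪ d) = 4 symbol transitions
  ((b ∪ d)(c ∪ d))* = 4 symbol transitions

4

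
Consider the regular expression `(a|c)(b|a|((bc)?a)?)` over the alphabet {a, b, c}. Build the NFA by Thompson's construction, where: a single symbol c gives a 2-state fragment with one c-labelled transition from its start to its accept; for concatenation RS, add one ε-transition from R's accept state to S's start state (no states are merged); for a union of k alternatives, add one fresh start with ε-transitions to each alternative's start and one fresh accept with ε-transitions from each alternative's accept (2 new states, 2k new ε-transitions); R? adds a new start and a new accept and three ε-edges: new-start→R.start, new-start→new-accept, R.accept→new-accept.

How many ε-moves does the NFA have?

19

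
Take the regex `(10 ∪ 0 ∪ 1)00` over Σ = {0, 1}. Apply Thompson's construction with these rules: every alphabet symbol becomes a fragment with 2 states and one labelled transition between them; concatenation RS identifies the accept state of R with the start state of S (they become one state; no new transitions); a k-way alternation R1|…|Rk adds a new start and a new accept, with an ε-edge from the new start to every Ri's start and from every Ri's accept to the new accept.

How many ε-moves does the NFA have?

6

Building bottom-up:
Each of the 6 symbol leaves contributes 0 ε-transitions.
  10 : 0 ε-transitions
  10 ∪ 0 ∪ 1 : 6 ε-transitions
  (10 ∪ 0 ∪ 1)00 : 6 ε-transitions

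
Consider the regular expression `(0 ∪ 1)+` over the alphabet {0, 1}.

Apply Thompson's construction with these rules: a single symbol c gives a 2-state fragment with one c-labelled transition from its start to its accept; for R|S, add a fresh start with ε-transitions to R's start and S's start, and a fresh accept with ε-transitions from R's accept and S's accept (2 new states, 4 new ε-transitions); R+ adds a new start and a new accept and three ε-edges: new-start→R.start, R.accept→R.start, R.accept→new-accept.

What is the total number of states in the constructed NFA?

Bottom-up over the parse tree:
Each of the 2 symbol leaves contributes a 2-state fragment.
  0 ∪ 1 — 6 states
  (0 ∪ 1)+ — 8 states

8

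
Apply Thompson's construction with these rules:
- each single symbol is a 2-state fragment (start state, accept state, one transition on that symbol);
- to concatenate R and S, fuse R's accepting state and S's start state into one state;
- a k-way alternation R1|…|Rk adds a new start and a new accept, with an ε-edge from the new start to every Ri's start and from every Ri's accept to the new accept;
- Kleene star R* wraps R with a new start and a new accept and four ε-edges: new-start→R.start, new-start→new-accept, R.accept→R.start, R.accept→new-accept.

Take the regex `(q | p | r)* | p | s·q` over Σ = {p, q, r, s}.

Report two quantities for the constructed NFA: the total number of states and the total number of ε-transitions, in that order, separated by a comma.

17, 16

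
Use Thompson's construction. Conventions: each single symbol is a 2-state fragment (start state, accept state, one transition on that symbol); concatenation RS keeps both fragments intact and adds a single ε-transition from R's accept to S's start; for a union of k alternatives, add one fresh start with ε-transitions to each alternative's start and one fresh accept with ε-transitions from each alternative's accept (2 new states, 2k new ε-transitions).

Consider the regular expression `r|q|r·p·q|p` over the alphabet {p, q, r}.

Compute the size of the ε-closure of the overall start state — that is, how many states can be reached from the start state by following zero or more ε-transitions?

Work bottom-up. For each fragment F, track |ε-closure(F.start)| and whether F's accept lies in that closure (i.e. whether F accepts ε). A single-symbol fragment has closure size 1 and does not accept ε.
  r·p·q — same as the first factor's closure: |ε-closure| = 1
  r|q|r·p·q|p — new start ε-reaches every alternative's start; none of them accept ε, so the new accept is not reached: |ε-closure| = 1 + 1 + 1 + 1 + 1 = 5

5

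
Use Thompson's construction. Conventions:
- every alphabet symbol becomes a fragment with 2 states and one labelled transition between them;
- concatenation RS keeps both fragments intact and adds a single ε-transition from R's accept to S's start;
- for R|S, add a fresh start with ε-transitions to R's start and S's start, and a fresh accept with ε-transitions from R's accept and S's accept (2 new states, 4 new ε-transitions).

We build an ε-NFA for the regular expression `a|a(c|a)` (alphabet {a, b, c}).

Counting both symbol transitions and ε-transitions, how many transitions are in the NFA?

Building bottom-up:
Each of the 4 symbol leaves contributes 1 transition (1 symbol, 0 ε).
  c|a : 6 transitions (2 symbol, 4 ε)
  a(c|a) : 8 transitions (3 symbol, 5 ε)
  a|a(c|a) : 13 transitions (4 symbol, 9 ε)

13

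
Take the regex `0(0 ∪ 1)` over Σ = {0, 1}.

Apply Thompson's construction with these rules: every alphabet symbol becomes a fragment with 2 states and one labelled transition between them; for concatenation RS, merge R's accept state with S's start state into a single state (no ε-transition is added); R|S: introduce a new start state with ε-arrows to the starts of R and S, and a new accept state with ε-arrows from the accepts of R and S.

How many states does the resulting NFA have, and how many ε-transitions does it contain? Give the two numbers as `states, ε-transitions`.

7, 4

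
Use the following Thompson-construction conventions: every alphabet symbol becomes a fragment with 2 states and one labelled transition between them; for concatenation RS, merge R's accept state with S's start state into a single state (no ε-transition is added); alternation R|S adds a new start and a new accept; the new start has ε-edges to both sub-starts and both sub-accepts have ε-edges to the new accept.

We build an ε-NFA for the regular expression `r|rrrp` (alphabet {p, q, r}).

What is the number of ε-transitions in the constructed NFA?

4

Recursing over subexpressions:
Each of the 5 symbol leaves contributes 0 ε-transitions.
  rrrp = 0 ε-transitions
  r|rrrp = 4 ε-transitions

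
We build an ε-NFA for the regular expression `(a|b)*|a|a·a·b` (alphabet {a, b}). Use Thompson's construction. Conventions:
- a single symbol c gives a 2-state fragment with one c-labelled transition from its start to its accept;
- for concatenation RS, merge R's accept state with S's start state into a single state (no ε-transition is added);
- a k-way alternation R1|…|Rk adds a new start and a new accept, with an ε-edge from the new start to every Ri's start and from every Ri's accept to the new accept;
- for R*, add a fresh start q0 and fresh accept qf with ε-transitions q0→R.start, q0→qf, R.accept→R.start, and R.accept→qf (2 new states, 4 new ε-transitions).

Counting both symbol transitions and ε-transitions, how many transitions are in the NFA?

Building bottom-up:
Each of the 6 symbol leaves contributes 1 transition (1 symbol, 0 ε).
  a|b — 6 transitions (2 symbol, 4 ε)
  (a|b)* — 10 transitions (2 symbol, 8 ε)
  a·a·b — 3 transitions (3 symbol, 0 ε)
  (a|b)*|a|a·a·b — 20 transitions (6 symbol, 14 ε)

20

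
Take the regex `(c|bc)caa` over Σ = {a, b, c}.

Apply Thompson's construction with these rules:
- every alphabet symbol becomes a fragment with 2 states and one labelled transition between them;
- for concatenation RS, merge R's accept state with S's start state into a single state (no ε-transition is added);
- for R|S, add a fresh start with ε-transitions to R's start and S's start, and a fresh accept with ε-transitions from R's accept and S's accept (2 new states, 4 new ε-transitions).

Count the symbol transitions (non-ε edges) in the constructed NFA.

Bottom-up over the parse tree:
Each of the 6 symbol leaves contributes exactly 1 symbol transition.
  bc — 2 symbol transitions
  c|bc — 3 symbol transitions
  (c|bc)caa — 6 symbol transitions

6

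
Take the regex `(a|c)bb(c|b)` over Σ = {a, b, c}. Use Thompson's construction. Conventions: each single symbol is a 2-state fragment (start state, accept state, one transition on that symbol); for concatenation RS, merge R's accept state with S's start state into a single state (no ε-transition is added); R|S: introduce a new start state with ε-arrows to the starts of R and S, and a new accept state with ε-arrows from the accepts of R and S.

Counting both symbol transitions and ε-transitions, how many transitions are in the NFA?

Per subexpression:
Each of the 6 symbol leaves contributes 1 transition (1 symbol, 0 ε).
  a|c = 6 transitions (2 symbol, 4 ε)
  c|b = 6 transitions (2 symbol, 4 ε)
  (a|c)bb(c|b) = 14 transitions (6 symbol, 8 ε)

14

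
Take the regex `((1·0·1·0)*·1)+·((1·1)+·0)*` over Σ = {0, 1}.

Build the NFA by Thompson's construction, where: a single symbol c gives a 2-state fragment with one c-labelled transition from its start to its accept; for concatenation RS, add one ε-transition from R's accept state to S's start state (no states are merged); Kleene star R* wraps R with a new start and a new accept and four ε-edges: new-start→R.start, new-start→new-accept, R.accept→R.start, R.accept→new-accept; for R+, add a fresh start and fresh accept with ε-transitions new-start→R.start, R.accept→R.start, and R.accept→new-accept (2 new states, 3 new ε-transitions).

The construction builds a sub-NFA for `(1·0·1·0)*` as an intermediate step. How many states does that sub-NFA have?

10

Fragment for `(1·0·1·0)*`:
Each of the 4 symbol leaves contributes a 2-state fragment.
  1·0·1·0 — 8 states
  (1·0·1·0)* — 10 states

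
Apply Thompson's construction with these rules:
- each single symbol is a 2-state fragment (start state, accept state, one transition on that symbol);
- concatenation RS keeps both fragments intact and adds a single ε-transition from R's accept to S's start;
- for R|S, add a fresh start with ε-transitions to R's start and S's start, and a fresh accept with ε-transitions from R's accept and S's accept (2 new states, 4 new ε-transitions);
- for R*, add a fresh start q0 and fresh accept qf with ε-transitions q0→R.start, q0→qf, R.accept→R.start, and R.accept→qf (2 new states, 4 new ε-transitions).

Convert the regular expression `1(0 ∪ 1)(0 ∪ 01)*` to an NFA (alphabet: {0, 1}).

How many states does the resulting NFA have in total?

By structural recursion:
Each of the 6 symbol leaves contributes a 2-state fragment.
  0 ∪ 1 : 6 states
  01 : 4 states
  0 ∪ 01 : 8 states
  (0 ∪ 01)* : 10 states
  1(0 ∪ 1)(0 ∪ 01)* : 18 states

18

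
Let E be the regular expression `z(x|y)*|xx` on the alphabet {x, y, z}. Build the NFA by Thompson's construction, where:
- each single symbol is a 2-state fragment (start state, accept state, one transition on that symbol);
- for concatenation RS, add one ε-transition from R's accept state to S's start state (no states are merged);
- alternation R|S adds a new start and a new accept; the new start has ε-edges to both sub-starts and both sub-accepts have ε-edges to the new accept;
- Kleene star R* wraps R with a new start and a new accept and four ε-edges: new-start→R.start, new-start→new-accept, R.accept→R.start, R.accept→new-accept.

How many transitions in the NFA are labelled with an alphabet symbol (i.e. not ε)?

5

Per subexpression:
Each of the 5 symbol leaves contributes exactly 1 symbol transition.
  x|y — 2 symbol transitions
  (x|y)* — 2 symbol transitions
  z(x|y)* — 3 symbol transitions
  xx — 2 symbol transitions
  z(x|y)*|xx — 5 symbol transitions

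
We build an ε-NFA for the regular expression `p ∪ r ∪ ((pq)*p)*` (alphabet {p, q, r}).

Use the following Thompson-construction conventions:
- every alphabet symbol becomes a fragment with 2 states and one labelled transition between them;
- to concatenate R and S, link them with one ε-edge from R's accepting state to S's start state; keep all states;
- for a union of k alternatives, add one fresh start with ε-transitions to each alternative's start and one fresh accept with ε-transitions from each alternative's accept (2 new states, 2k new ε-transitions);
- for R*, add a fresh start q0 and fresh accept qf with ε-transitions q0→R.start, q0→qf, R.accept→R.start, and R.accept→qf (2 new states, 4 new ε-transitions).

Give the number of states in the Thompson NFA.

16

Per subexpression:
Each of the 5 symbol leaves contributes a 2-state fragment.
  pq → 4 states
  (pq)* → 6 states
  (pq)*p → 8 states
  ((pq)*p)* → 10 states
  p ∪ r ∪ ((pq)*p)* → 16 states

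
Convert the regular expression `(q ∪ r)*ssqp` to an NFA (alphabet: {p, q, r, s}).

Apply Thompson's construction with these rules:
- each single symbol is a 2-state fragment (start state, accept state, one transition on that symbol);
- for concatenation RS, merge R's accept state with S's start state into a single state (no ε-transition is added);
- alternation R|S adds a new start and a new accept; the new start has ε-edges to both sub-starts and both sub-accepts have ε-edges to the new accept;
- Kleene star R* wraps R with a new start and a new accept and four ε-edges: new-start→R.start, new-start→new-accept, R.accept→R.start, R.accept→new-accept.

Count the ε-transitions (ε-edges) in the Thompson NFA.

Bottom-up over the parse tree:
Each of the 6 symbol leaves contributes 0 ε-transitions.
  q ∪ r : 4 ε-transitions
  (q ∪ r)* : 8 ε-transitions
  (q ∪ r)*ssqp : 8 ε-transitions

8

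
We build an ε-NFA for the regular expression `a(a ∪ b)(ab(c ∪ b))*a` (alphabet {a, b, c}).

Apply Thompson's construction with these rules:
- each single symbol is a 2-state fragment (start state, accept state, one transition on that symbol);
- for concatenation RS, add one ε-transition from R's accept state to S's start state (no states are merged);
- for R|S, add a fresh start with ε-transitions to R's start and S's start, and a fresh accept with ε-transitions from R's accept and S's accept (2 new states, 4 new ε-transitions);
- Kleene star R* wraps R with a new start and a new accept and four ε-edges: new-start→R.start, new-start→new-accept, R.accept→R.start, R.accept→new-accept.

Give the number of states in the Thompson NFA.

Per subexpression:
Each of the 8 symbol leaves contributes a 2-state fragment.
  a ∪ b = 6 states
  c ∪ b = 6 states
  ab(c ∪ b) = 10 states
  (ab(c ∪ b))* = 12 states
  a(a ∪ b)(ab(c ∪ b))*a = 22 states

22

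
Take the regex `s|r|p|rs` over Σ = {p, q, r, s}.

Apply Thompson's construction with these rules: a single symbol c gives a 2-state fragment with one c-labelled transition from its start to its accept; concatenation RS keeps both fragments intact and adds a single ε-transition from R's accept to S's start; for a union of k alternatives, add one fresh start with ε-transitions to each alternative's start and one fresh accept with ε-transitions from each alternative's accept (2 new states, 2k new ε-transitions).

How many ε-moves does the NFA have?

9

By structural recursion:
Each of the 5 symbol leaves contributes 0 ε-transitions.
  rs : 1 ε-transition
  s|r|p|rs : 9 ε-transitions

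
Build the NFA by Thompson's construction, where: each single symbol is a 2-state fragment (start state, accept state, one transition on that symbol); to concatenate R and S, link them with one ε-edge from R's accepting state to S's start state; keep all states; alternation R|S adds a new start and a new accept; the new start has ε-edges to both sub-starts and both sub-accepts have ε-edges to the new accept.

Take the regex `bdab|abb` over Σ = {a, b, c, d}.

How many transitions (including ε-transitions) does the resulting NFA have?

16

Bottom-up over the parse tree:
Each of the 7 symbol leaves contributes 1 transition (1 symbol, 0 ε).
  bdab = 7 transitions (4 symbol, 3 ε)
  abb = 5 transitions (3 symbol, 2 ε)
  bdab|abb = 16 transitions (7 symbol, 9 ε)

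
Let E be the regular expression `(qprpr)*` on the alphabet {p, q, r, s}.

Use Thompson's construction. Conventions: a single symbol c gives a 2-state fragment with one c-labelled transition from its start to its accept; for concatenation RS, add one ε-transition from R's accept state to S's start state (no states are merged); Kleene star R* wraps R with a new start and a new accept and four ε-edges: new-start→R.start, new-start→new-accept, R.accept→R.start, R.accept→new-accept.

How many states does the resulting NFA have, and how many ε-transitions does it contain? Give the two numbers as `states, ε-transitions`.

12, 8

Recursing over subexpressions:
Each of the 5 symbol leaves contributes 2 states and 0 ε-transitions.
  qprpr : 10 states, 4 ε-transitions
  (qprpr)* : 12 states, 8 ε-transitions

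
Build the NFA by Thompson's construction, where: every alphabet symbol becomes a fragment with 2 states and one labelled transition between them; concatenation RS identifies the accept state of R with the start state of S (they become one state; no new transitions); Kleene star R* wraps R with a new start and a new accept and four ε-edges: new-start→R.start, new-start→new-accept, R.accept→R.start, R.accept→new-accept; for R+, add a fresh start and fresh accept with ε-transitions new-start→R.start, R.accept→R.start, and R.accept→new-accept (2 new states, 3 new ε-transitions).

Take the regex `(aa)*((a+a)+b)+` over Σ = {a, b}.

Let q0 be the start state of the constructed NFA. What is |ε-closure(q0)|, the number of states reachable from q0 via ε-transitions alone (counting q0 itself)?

Work bottom-up. For each fragment F, track |ε-closure(F.start)| and whether F's accept lies in that closure (i.e. whether F accepts ε). A single-symbol fragment has closure size 1 and does not accept ε.
  aa — same as the first factor's closure: C = 1
  (aa)* — the star's fresh start ε-reaches both the body's start and the fresh accept: C = 2 + 1 = 3
  a+ — C = 1 + 1 = 2 (the body doesn't accept ε, so the new accept is not reached)
  a+a — same as the first factor's closure: C = 2
  (a+a)+ — new start ε-reaches only the body's start; the new accept needs a symbol first: C = 1 + 2 = 3
  (a+a)+b — C equals the left operand's closure size = 3 (its accept is not ε-reachable, so the closure stops there)
  ((a+a)+b)+ — C = 1 + 3 = 4 (the body doesn't accept ε, so the new accept is not reached)
  (aa)*((a+a)+b)+ — C = 3 + (4−1) = 6 (closure spills across the concat boundary because the left factor accepts ε)

6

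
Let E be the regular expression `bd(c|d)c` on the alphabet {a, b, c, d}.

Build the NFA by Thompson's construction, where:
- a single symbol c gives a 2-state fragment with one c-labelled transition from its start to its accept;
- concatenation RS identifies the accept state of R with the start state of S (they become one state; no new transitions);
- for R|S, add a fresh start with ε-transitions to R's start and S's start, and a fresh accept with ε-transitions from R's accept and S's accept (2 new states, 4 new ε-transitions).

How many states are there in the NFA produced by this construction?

9

Per subexpression:
Each of the 5 symbol leaves contributes a 2-state fragment.
  c|d = 6 states
  bd(c|d)c = 9 states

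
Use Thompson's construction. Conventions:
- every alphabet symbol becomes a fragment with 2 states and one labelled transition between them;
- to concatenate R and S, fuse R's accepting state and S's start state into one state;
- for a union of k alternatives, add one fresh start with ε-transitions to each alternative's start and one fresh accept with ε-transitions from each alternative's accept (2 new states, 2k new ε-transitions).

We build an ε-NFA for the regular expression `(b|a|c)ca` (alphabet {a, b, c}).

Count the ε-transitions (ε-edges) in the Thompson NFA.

Recursing over subexpressions:
Each of the 5 symbol leaves contributes 0 ε-transitions.
  b|a|c → 6 ε-transitions
  (b|a|c)ca → 6 ε-transitions

6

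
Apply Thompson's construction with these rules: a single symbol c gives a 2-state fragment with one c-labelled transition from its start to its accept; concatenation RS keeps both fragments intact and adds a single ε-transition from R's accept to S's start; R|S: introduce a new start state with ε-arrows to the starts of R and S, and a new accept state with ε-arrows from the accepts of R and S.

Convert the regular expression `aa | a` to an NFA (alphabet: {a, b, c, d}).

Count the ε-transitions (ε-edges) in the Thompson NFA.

5

By structural recursion:
Each of the 3 symbol leaves contributes 0 ε-transitions.
  aa : 1 ε-transition
  aa | a : 5 ε-transitions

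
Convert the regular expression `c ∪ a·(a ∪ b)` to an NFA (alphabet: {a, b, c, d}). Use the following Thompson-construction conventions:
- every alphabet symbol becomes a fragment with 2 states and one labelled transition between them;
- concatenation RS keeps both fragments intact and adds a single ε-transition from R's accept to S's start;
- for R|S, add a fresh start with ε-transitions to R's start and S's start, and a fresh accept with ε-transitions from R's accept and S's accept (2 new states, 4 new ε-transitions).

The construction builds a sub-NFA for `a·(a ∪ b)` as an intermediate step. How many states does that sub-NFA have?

Fragment for `a·(a ∪ b)`:
Each of the 3 symbol leaves contributes a 2-state fragment.
  a ∪ b : 6 states
  a·(a ∪ b) : 8 states

8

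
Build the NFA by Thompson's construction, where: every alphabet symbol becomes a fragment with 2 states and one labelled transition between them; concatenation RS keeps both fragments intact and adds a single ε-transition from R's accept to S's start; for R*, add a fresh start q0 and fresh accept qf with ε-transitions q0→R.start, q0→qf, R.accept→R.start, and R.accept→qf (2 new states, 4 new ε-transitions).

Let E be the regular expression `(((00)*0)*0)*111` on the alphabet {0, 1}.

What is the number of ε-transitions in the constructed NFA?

18

Recursing over subexpressions:
Each of the 7 symbol leaves contributes 0 ε-transitions.
  00 → 1 ε-transition
  (00)* → 5 ε-transitions
  (00)*0 → 6 ε-transitions
  ((00)*0)* → 10 ε-transitions
  ((00)*0)*0 → 11 ε-transitions
  (((00)*0)*0)* → 15 ε-transitions
  (((00)*0)*0)*111 → 18 ε-transitions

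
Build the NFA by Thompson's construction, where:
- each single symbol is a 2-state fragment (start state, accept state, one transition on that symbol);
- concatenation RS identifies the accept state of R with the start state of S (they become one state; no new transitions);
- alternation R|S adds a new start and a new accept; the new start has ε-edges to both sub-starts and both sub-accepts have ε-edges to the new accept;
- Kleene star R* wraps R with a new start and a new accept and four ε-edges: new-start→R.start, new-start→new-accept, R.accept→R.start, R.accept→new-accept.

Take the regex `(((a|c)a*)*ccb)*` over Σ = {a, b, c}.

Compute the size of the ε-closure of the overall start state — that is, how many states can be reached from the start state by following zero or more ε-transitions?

Work bottom-up. For each fragment F, track |ε-closure(F.start)| and whether F's accept lies in that closure (i.e. whether F accepts ε). A single-symbol fragment has closure size 1 and does not accept ε.
  a|c — new start ε-reaches every alternative's start; none of them accept ε, so the new accept is not reached: |ε-closure| = 1 + 1 + 1 = 3
  a* — |ε-closure| = 1 (new start) + 1 (body) + 1 (new accept) = 3
  (a|c)a* — same as the first factor's closure: |ε-closure| = 3
  ((a|c)a*)* — |ε-closure| = 1 (new start) + 3 (body) + 1 (new accept) = 5
  ((a|c)a*)*ccb — |ε-closure| = 5 + (1−1) = 5 (closure spills across the concat boundary because the left factor accepts ε)
  (((a|c)a*)*ccb)* — the star's fresh start ε-reaches both the body's start and the fresh accept: |ε-closure| = 2 + 5 = 7

7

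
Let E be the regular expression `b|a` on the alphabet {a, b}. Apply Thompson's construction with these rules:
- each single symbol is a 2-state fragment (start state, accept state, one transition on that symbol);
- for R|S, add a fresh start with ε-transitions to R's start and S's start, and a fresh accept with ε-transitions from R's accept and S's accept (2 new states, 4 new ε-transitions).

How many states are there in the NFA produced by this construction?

Per subexpression:
Each of the 2 symbol leaves contributes a 2-state fragment.
  b|a = 6 states

6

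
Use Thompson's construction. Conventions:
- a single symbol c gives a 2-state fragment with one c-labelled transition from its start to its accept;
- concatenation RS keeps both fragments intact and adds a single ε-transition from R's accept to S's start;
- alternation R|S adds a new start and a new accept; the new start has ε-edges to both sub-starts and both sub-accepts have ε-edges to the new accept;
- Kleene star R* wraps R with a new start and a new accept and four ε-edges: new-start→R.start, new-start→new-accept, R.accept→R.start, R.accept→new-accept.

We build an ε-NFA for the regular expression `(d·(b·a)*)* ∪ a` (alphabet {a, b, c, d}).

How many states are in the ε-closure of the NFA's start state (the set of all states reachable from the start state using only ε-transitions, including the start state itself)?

Compute the ε-closure size of each fragment's start state recursively; a symbol fragment's start has no outgoing ε-edge, so its closure is just itself (size 1).
  b·a — same as the first factor's closure: |ε-closure| = 1
  (b·a)* — the star's fresh start ε-reaches both the body's start and the fresh accept: |ε-closure| = 2 + 1 = 3
  d·(b·a)* — |ε-closure| equals the left operand's closure size = 1 (its accept is not ε-reachable, so the closure stops there)
  (d·(b·a)*)* — |ε-closure| = 1 (new start) + 1 (body) + 1 (new accept) = 3
  (d·(b·a)*)* ∪ a — new start ε-reaches every alternative's start; at least one alternative accepts ε, so the union's new accept is reached too: |ε-closure| = 1 + 3 + 1 + 1 = 6

6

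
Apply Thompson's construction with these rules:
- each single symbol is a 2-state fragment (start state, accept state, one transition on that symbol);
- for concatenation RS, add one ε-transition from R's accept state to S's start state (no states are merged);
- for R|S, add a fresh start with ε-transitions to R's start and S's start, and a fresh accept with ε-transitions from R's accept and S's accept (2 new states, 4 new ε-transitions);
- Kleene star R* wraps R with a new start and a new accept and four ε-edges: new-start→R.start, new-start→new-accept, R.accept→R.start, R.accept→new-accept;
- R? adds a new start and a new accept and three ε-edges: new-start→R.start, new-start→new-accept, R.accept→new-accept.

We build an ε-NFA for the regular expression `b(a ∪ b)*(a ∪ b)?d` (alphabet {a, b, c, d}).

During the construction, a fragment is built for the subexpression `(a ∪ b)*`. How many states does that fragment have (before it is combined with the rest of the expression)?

8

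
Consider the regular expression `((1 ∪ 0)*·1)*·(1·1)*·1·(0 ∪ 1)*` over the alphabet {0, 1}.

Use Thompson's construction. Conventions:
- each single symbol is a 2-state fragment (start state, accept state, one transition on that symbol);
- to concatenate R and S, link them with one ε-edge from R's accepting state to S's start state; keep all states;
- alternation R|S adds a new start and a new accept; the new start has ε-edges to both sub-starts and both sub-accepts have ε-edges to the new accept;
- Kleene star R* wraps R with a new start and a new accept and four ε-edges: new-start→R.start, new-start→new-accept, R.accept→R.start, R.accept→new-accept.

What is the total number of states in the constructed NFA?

By structural recursion:
Each of the 8 symbol leaves contributes a 2-state fragment.
  1 ∪ 0 = 6 states
  (1 ∪ 0)* = 8 states
  (1 ∪ 0)*·1 = 10 states
  ((1 ∪ 0)*·1)* = 12 states
  1·1 = 4 states
  (1·1)* = 6 states
  0 ∪ 1 = 6 states
  (0 ∪ 1)* = 8 states
  ((1 ∪ 0)*·1)*·(1·1)*·1·(0 ∪ 1)* = 28 states

28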